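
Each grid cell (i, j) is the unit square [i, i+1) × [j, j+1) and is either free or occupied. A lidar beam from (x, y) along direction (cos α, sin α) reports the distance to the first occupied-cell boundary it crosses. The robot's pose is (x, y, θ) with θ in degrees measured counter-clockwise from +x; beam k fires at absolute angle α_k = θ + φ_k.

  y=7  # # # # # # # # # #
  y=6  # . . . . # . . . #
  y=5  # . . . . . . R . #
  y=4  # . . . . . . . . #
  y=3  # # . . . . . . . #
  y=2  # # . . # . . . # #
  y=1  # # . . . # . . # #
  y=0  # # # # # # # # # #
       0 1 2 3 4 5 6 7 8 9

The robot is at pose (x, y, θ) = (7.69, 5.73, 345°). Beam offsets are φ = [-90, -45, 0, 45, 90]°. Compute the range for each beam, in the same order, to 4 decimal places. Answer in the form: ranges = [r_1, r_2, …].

ranges = [4.8969, 2.6200, 1.3562, 1.5127, 1.3148]

beam 1: φ=-90°, α=255°
  direction (-0.2588, -0.9659); cell (7,5); t to first gridline: x 2.6660, y 0.7558 (then +3.8637 / +1.0353)
    (7,4) via y @ 0.7558
    (7,3) via y @ 1.7910
    (6,3) via x @ 2.6660
    (6,2) via y @ 2.8263
    (6,1) via y @ 3.8616
    (6,0) via y @ 4.8969  # hit
  → r_1 = 4.8969
beam 2: φ=-45°, α=300°
  direction (0.5000, -0.8660); cell (7,5); t to first gridline: x 0.6200, y 0.8429 (then +2.0000 / +1.1547)
    (8,5) via x @ 0.6200
    (8,4) via y @ 0.8429
    (8,3) via y @ 1.9976
    (9,3) via x @ 2.6200  # hit
  → r_2 = 2.6200
beam 3: φ=0°, α=345°
  direction (0.9659, -0.2588); cell (7,5); t to first gridline: x 0.3209, y 2.8205 (then +1.0353 / +3.8637)
    (8,5) via x @ 0.3209
    (9,5) via x @ 1.3562  # hit
  → r_3 = 1.3562
beam 4: φ=45°, α=30°
  direction (0.8660, 0.5000); cell (7,5); t to first gridline: x 0.3580, y 0.5400 (then +1.1547 / +2.0000)
    (8,5) via x @ 0.3580
    (8,6) via y @ 0.5400
    (9,6) via x @ 1.5127  # hit
  → r_4 = 1.5127
beam 5: φ=90°, α=75°
  direction (0.2588, 0.9659); cell (7,5); t to first gridline: x 1.1977, y 0.2795 (then +3.8637 / +1.0353)
    (7,6) via y @ 0.2795
    (8,6) via x @ 1.1977
    (8,7) via y @ 1.3148  # hit
  → r_5 = 1.3148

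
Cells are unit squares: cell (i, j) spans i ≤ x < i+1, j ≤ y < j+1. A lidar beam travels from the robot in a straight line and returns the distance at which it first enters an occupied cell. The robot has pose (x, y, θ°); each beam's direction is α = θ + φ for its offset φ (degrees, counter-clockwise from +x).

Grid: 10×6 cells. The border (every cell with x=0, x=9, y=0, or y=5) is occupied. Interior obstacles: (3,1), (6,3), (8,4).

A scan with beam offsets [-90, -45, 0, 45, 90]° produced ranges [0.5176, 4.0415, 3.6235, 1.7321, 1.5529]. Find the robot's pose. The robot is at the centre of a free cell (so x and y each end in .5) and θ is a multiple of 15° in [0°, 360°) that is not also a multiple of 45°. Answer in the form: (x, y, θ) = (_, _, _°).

(x, y, θ) = (2.5, 1.5, 105°)

Enumerate (i+0.5, j+0.5, θ) over the 29 free cells and 16 admissible headings. For each, cast all 5 beams and compare to the given ranges.
  (7.5, 1.5, 60°): beam 1 = 1.0000 ≠ 0.5176 ✗
  (5.5, 4.5, 195°): beam 2 = 1.0000 ≠ 4.0415 ✗
  (2.5, 1.5, 60°): beam 1 = 0.5774 ≠ 0.5176 ✗
  (5.5, 2.5, 210°): beam 1 = 2.8868 ≠ 0.5176 ✗
  (5.5, 3.5, 285°): beam 1 = 4.6587 ≠ 0.5176 ✗
  …
  (2.5, 1.5, 105°): r_1=0.5176, r_2=4.0415, r_3=3.6235, r_4=1.7321, r_5=1.5529 — all match ✓
Only this pose fits every beam.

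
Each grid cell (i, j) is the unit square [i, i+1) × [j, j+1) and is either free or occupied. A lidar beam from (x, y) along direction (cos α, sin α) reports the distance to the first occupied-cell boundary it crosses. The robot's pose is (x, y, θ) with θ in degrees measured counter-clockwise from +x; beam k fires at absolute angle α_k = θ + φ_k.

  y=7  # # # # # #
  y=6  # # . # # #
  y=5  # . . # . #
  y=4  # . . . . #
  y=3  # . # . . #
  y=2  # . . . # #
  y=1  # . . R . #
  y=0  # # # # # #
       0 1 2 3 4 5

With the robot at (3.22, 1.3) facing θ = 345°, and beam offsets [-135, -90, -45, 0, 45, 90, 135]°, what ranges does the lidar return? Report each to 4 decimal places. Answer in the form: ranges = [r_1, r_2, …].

beam 1: φ=-135°, α=210°
  cosα=-0.8660 sinα=-0.5000 | (3,1) | tMaxX 0.2540 tMaxY 0.6000 | tΔX 1.1547 tΔY 2.0000
    t=0.2540 [x] (2,1)
    t=0.6000 [y] (2,0) — stop
  → r_1 = 0.6000
beam 2: φ=-90°, α=255°
  cosα=-0.2588 sinα=-0.9659 | (3,1) | tMaxX 0.8500 tMaxY 0.3106 | tΔX 3.8637 tΔY 1.0353
    t=0.3106 [y] (3,0) — stop
  → r_2 = 0.3106
beam 3: φ=-45°, α=300°
  cosα=0.5000 sinα=-0.8660 | (3,1) | tMaxX 1.5600 tMaxY 0.3464 | tΔX 2.0000 tΔY 1.1547
    t=0.3464 [y] (3,0) — stop
  → r_3 = 0.3464
beam 4: φ=0°, α=345°
  cosα=0.9659 sinα=-0.2588 | (3,1) | tMaxX 0.8075 tMaxY 1.1591 | tΔX 1.0353 tΔY 3.8637
    t=0.8075 [x] (4,1)
    t=1.1591 [y] (4,0) — stop
  → r_4 = 1.1591
beam 5: φ=45°, α=30°
  cosα=0.8660 sinα=0.5000 | (3,1) | tMaxX 0.9007 tMaxY 1.4000 | tΔX 1.1547 tΔY 2.0000
    t=0.9007 [x] (4,1)
    t=1.4000 [y] (4,2) — stop
  → r_5 = 1.4000
beam 6: φ=90°, α=75°
  cosα=0.2588 sinα=0.9659 | (3,1) | tMaxX 3.0137 tMaxY 0.7247 | tΔX 3.8637 tΔY 1.0353
    t=0.7247 [y] (3,2)
    t=1.7600 [y] (3,3)
    t=2.7952 [y] (3,4)
    t=3.0137 [x] (4,4)
    t=3.8305 [y] (4,5)
    t=4.8658 [y] (4,6) — stop
  → r_6 = 4.8658
beam 7: φ=135°, α=120°
  cosα=-0.5000 sinα=0.8660 | (3,1) | tMaxX 0.4400 tMaxY 0.8083 | tΔX 2.0000 tΔY 1.1547
    t=0.4400 [x] (2,1)
    t=0.8083 [y] (2,2)
    t=1.9630 [y] (2,3) — stop
  → r_7 = 1.9630

ranges = [0.6000, 0.3106, 0.3464, 1.1591, 1.4000, 4.8658, 1.9630]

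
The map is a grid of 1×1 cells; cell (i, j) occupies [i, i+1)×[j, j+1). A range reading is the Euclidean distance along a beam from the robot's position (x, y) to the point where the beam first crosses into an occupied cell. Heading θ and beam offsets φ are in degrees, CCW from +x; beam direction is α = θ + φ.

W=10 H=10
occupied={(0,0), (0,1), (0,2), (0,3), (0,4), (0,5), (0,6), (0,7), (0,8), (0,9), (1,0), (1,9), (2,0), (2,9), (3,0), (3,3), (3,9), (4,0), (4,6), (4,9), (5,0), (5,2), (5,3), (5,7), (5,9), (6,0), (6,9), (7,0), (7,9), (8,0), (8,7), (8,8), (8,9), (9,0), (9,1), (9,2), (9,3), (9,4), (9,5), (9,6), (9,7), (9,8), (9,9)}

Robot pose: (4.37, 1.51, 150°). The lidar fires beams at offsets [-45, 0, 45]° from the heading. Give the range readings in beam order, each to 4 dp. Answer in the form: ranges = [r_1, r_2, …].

beam 1: φ=-45°, α=105°
  cosα=-0.2588 sinα=0.9659 | (4,1) | tMaxX 1.4296 tMaxY 0.5073 | tΔX 3.8637 tΔY 1.0353
    t=0.5073 [y] (4,2)
    t=1.4296 [x] (3,2)
    t=1.5426 [y] (3,3) — stop
  → r_1 = 1.5426
beam 2: φ=0°, α=150°
  cosα=-0.8660 sinα=0.5000 | (4,1) | tMaxX 0.4272 tMaxY 0.9800 | tΔX 1.1547 tΔY 2.0000
    t=0.4272 [x] (3,1)
    t=0.9800 [y] (3,2)
    t=1.5819 [x] (2,2)
    t=2.7366 [x] (1,2)
    t=2.9800 [y] (1,3)
    t=3.8913 [x] (0,3) — stop
  → r_2 = 3.8913
beam 3: φ=45°, α=195°
  cosα=-0.9659 sinα=-0.2588 | (4,1) | tMaxX 0.3831 tMaxY 1.9705 | tΔX 1.0353 tΔY 3.8637
    t=0.3831 [x] (3,1)
    t=1.4183 [x] (2,1)
    t=1.9705 [y] (2,0) — stop
  → r_3 = 1.9705

ranges = [1.5426, 3.8913, 1.9705]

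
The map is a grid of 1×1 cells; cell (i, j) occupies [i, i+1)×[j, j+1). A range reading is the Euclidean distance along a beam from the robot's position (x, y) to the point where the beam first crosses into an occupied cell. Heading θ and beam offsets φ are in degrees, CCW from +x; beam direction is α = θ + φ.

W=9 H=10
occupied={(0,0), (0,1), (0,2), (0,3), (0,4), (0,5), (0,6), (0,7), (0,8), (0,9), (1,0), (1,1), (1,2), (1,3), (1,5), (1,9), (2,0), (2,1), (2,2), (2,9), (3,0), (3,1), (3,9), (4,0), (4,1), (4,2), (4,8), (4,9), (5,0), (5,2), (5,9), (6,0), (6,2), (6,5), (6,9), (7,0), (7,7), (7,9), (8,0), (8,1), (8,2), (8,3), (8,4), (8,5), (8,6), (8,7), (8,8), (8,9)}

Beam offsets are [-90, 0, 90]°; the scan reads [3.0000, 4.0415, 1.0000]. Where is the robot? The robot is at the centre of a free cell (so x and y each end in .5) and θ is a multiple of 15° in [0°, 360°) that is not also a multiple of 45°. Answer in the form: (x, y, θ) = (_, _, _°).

Candidates: 42 free-cell centres × 16 headings = 672 poses. Raycast each; keep the one whose scan matches to 4 dp.
  (4.5, 6.5, 195°): beam 1 = 1.5529 ≠ 3.0000 ✗
  (4.5, 6.5, 15°): beam 1 = 3.6235 ≠ 3.0000 ✗
  (2.5, 7.5, 240°): beam 1 = 1.7321 ≠ 3.0000 ✗
  (3.5, 5.5, 150°): beam 1 = 2.8868 ≠ 3.0000 ✗
  (4.5, 7.5, 165°): beam 1 = 0.5176 ≠ 3.0000 ✗
  …
  (2.5, 4.5, 60°): r_1=3.0000, r_2=4.0415, r_3=1.0000 — all match ✓
Unique over the lattice → pose = (2.5, 4.5, 60°).

(x, y, θ) = (2.5, 4.5, 60°)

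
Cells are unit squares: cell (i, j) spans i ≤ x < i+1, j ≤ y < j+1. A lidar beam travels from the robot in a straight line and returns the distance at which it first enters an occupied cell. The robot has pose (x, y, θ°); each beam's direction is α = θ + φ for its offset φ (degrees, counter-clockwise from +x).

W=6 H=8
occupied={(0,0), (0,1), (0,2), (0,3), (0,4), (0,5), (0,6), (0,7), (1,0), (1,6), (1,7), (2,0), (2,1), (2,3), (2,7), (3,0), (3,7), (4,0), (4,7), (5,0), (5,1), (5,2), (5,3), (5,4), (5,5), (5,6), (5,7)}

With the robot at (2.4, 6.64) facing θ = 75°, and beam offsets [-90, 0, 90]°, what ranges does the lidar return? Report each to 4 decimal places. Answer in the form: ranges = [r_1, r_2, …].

ranges = [2.6917, 0.3727, 0.4141]

beam 1: φ=-90°, α=345°
  cosα=0.9659 sinα=-0.2588 | (2,6) | tMaxX 0.6212 tMaxY 2.4728 | tΔX 1.0353 tΔY 3.8637
    t=0.6212 [x] (3,6)
    t=1.6564 [x] (4,6)
    t=2.4728 [y] (4,5)
    t=2.6917 [x] (5,5) — stop
  → r_1 = 2.6917
beam 2: φ=0°, α=75°
  cosα=0.2588 sinα=0.9659 | (2,6) | tMaxX 2.3182 tMaxY 0.3727 | tΔX 3.8637 tΔY 1.0353
    t=0.3727 [y] (2,7) — stop
  → r_2 = 0.3727
beam 3: φ=90°, α=165°
  cosα=-0.9659 sinα=0.2588 | (2,6) | tMaxX 0.4141 tMaxY 1.3909 | tΔX 1.0353 tΔY 3.8637
    t=0.4141 [x] (1,6) — stop
  → r_3 = 0.4141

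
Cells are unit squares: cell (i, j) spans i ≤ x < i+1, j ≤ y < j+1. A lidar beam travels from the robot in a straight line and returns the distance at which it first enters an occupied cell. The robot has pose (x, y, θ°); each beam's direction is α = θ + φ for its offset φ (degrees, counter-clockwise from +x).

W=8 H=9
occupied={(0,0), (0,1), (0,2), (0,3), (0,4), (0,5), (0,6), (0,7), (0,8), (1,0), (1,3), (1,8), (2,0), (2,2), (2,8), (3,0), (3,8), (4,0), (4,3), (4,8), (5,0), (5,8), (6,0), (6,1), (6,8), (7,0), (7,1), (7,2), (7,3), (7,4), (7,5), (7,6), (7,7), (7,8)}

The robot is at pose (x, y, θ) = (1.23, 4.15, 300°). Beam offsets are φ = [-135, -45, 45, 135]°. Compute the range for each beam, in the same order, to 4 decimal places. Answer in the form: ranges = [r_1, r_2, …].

ranges = [0.2381, 0.1553, 0.5796, 3.9858]

beam 1: φ=-135°, α=165°
  cosα=-0.9659 sinα=0.2588 | (1,4) | tMaxX 0.2381 tMaxY 3.2841 | tΔX 1.0353 tΔY 3.8637
    t=0.2381 [x] (0,4) — stop
  → r_1 = 0.2381
beam 2: φ=-45°, α=255°
  cosα=-0.2588 sinα=-0.9659 | (1,4) | tMaxX 0.8887 tMaxY 0.1553 | tΔX 3.8637 tΔY 1.0353
    t=0.1553 [y] (1,3) — stop
  → r_2 = 0.1553
beam 3: φ=45°, α=345°
  cosα=0.9659 sinα=-0.2588 | (1,4) | tMaxX 0.7972 tMaxY 0.5796 | tΔX 1.0353 tΔY 3.8637
    t=0.5796 [y] (1,3) — stop
  → r_3 = 0.5796
beam 4: φ=135°, α=75°
  cosα=0.2588 sinα=0.9659 | (1,4) | tMaxX 2.9751 tMaxY 0.8800 | tΔX 3.8637 tΔY 1.0353
    t=0.8800 [y] (1,5)
    t=1.9153 [y] (1,6)
    t=2.9505 [y] (1,7)
    t=2.9751 [x] (2,7)
    t=3.9858 [y] (2,8) — stop
  → r_4 = 3.9858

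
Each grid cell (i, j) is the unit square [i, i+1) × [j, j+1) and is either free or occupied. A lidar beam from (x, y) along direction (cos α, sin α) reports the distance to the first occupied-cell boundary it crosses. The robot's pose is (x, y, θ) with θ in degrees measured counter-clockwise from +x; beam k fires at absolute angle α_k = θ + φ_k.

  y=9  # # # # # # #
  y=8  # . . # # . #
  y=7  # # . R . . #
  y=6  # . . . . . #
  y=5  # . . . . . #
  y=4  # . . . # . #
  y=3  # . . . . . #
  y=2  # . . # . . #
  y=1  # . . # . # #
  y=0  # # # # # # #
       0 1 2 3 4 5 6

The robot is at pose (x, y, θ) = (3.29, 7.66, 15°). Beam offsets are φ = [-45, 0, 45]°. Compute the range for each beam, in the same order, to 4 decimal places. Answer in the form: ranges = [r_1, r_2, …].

beam 1: φ=-45°, α=330°
  cosα=0.8660 sinα=-0.5000 | (3,7) | tMaxX 0.8198 tMaxY 1.3200 | tΔX 1.1547 tΔY 2.0000
    t=0.8198 [x] (4,7)
    t=1.3200 [y] (4,6)
    t=1.9745 [x] (5,6)
    t=3.1292 [x] (6,6) — stop
  → r_1 = 3.1292
beam 2: φ=0°, α=15°
  cosα=0.9659 sinα=0.2588 | (3,7) | tMaxX 0.7350 tMaxY 1.3137 | tΔX 1.0353 tΔY 3.8637
    t=0.7350 [x] (4,7)
    t=1.3137 [y] (4,8) — stop
  → r_2 = 1.3137
beam 3: φ=45°, α=60°
  cosα=0.5000 sinα=0.8660 | (3,7) | tMaxX 1.4200 tMaxY 0.3926 | tΔX 2.0000 tΔY 1.1547
    t=0.3926 [y] (3,8) — stop
  → r_3 = 0.3926

ranges = [3.1292, 1.3137, 0.3926]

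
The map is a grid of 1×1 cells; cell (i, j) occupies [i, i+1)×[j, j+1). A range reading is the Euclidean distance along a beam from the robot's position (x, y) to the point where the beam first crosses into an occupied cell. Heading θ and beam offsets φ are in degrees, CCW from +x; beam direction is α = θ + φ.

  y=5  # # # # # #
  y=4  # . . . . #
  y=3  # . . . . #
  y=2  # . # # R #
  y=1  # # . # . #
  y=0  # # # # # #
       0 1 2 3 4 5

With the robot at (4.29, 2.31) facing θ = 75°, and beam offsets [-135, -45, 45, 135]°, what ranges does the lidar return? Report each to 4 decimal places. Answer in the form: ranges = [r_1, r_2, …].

ranges = [1.4200, 0.8198, 0.5800, 0.3349]

beam 1: φ=-135°, α=300°
  dir = (cos 300°, sin 300°) = (0.5000, -0.8660); from cell (4,2)
  next x-line at t=1.4200, next y-line at t=0.3580; Δt_x=2.0000, Δt_y=1.1547
    y: enter (4,1) at t=0.3580
    x: enter (5,1) at t=1.4200 ← occupied
  → r_1 = 1.4200
beam 2: φ=-45°, α=30°
  dir = (cos 30°, sin 30°) = (0.8660, 0.5000); from cell (4,2)
  next x-line at t=0.8198, next y-line at t=1.3800; Δt_x=1.1547, Δt_y=2.0000
    x: enter (5,2) at t=0.8198 ← occupied
  → r_2 = 0.8198
beam 3: φ=45°, α=120°
  dir = (cos 120°, sin 120°) = (-0.5000, 0.8660); from cell (4,2)
  next x-line at t=0.5800, next y-line at t=0.7967; Δt_x=2.0000, Δt_y=1.1547
    x: enter (3,2) at t=0.5800 ← occupied
  → r_3 = 0.5800
beam 4: φ=135°, α=210°
  dir = (cos 210°, sin 210°) = (-0.8660, -0.5000); from cell (4,2)
  next x-line at t=0.3349, next y-line at t=0.6200; Δt_x=1.1547, Δt_y=2.0000
    x: enter (3,2) at t=0.3349 ← occupied
  → r_4 = 0.3349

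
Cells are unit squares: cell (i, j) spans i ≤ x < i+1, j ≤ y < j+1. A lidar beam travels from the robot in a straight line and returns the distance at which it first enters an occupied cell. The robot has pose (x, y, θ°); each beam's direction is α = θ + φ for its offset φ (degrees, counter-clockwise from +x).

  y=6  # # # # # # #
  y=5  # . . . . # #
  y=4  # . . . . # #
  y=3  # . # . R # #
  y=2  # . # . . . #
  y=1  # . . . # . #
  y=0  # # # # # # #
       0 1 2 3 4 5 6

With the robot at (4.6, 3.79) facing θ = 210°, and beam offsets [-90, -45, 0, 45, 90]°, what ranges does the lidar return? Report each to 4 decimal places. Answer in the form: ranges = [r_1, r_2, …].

ranges = [2.5519, 3.7270, 1.8475, 1.8531, 0.8000]

beam 1: φ=-90°, α=120°
  cosα=-0.5000 sinα=0.8660 | (4,3) | tMaxX 1.2000 tMaxY 0.2425 | tΔX 2.0000 tΔY 1.1547
    t=0.2425 [y] (4,4)
    t=1.2000 [x] (3,4)
    t=1.3972 [y] (3,5)
    t=2.5519 [y] (3,6) — stop
  → r_1 = 2.5519
beam 2: φ=-45°, α=165°
  cosα=-0.9659 sinα=0.2588 | (4,3) | tMaxX 0.6212 tMaxY 0.8114 | tΔX 1.0353 tΔY 3.8637
    t=0.6212 [x] (3,3)
    t=0.8114 [y] (3,4)
    t=1.6564 [x] (2,4)
    t=2.6917 [x] (1,4)
    t=3.7270 [x] (0,4) — stop
  → r_2 = 3.7270
beam 3: φ=0°, α=210°
  cosα=-0.8660 sinα=-0.5000 | (4,3) | tMaxX 0.6928 tMaxY 1.5800 | tΔX 1.1547 tΔY 2.0000
    t=0.6928 [x] (3,3)
    t=1.5800 [y] (3,2)
    t=1.8475 [x] (2,2) — stop
  → r_3 = 1.8475
beam 4: φ=45°, α=255°
  cosα=-0.2588 sinα=-0.9659 | (4,3) | tMaxX 2.3182 tMaxY 0.8179 | tΔX 3.8637 tΔY 1.0353
    t=0.8179 [y] (4,2)
    t=1.8531 [y] (4,1) — stop
  → r_4 = 1.8531
beam 5: φ=90°, α=300°
  cosα=0.5000 sinα=-0.8660 | (4,3) | tMaxX 0.8000 tMaxY 0.9122 | tΔX 2.0000 tΔY 1.1547
    t=0.8000 [x] (5,3) — stop
  → r_5 = 0.8000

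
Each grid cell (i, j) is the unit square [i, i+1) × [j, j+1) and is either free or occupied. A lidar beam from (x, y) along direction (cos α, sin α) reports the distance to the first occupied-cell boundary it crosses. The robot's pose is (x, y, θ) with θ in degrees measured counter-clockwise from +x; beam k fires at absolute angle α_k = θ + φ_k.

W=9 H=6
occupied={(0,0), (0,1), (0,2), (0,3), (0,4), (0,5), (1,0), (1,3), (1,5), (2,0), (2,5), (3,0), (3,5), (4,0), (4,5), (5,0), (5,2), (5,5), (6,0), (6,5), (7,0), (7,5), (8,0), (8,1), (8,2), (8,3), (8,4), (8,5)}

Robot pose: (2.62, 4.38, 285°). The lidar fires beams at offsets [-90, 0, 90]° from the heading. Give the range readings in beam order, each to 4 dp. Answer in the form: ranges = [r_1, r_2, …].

beam 1: φ=-90°, α=195°
  direction (-0.9659, -0.2588); cell (2,4); t to first gridline: x 0.6419, y 1.4682 (then +1.0353 / +3.8637)
    (1,4) via x @ 0.6419
    (1,3) via y @ 1.4682  # hit
  → r_1 = 1.4682
beam 2: φ=0°, α=285°
  direction (0.2588, -0.9659); cell (2,4); t to first gridline: x 1.4682, y 0.3934 (then +3.8637 / +1.0353)
    (2,3) via y @ 0.3934
    (2,2) via y @ 1.4287
    (3,2) via x @ 1.4682
    (3,1) via y @ 2.4640
    (3,0) via y @ 3.4992  # hit
  → r_2 = 3.4992
beam 3: φ=90°, α=15°
  direction (0.9659, 0.2588); cell (2,4); t to first gridline: x 0.3934, y 2.3955 (then +1.0353 / +3.8637)
    (3,4) via x @ 0.3934
    (4,4) via x @ 1.4287
    (4,5) via y @ 2.3955  # hit
  → r_3 = 2.3955

ranges = [1.4682, 3.4992, 2.3955]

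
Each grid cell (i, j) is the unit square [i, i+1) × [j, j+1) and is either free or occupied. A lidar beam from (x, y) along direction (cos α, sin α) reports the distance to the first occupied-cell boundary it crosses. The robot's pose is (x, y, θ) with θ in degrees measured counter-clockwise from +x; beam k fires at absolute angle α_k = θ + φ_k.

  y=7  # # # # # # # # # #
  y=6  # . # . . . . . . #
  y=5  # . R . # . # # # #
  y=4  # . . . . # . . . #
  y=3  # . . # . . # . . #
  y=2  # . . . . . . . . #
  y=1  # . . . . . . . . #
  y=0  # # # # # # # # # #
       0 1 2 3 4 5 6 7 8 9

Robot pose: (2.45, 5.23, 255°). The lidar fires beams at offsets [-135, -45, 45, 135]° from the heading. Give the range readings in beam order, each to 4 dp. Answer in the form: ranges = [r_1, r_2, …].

ranges = [0.8891, 1.6743, 1.4203, 3.5400]

beam 1: φ=-135°, α=120°
  cosα=-0.5000 sinα=0.8660 | (2,5) | tMaxX 0.9000 tMaxY 0.8891 | tΔX 2.0000 tΔY 1.1547
    t=0.8891 [y] (2,6) — stop
  → r_1 = 0.8891
beam 2: φ=-45°, α=210°
  cosα=-0.8660 sinα=-0.5000 | (2,5) | tMaxX 0.5196 tMaxY 0.4600 | tΔX 1.1547 tΔY 2.0000
    t=0.4600 [y] (2,4)
    t=0.5196 [x] (1,4)
    t=1.6743 [x] (0,4) — stop
  → r_2 = 1.6743
beam 3: φ=45°, α=300°
  cosα=0.5000 sinα=-0.8660 | (2,5) | tMaxX 1.1000 tMaxY 0.2656 | tΔX 2.0000 tΔY 1.1547
    t=0.2656 [y] (2,4)
    t=1.1000 [x] (3,4)
    t=1.4203 [y] (3,3) — stop
  → r_3 = 1.4203
beam 4: φ=135°, α=30°
  cosα=0.8660 sinα=0.5000 | (2,5) | tMaxX 0.6351 tMaxY 1.5400 | tΔX 1.1547 tΔY 2.0000
    t=0.6351 [x] (3,5)
    t=1.5400 [y] (3,6)
    t=1.7898 [x] (4,6)
    t=2.9445 [x] (5,6)
    t=3.5400 [y] (5,7) — stop
  → r_4 = 3.5400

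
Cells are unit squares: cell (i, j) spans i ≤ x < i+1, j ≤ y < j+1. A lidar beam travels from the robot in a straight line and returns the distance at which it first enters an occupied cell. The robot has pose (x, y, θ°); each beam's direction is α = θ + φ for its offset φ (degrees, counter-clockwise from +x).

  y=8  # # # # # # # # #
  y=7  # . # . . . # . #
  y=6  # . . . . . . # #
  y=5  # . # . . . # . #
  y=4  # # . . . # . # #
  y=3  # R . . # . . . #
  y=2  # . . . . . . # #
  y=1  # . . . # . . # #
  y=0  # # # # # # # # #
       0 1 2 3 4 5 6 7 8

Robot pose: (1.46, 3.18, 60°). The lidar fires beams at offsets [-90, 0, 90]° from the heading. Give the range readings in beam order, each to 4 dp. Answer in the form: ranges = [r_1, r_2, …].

beam 1: φ=-90°, α=330°
  direction (0.8660, -0.5000); cell (1,3); t to first gridline: x 0.6235, y 0.3600 (then +1.1547 / +2.0000)
    (1,2) via y @ 0.3600
    (2,2) via x @ 0.6235
    (3,2) via x @ 1.7782
    (3,1) via y @ 2.3600
    (4,1) via x @ 2.9329  # hit
  → r_1 = 2.9329
beam 2: φ=0°, α=60°
  direction (0.5000, 0.8660); cell (1,3); t to first gridline: x 1.0800, y 0.9469 (then +2.0000 / +1.1547)
    (1,4) via y @ 0.9469  # hit
  → r_2 = 0.9469
beam 3: φ=90°, α=150°
  direction (-0.8660, 0.5000); cell (1,3); t to first gridline: x 0.5312, y 1.6400 (then +1.1547 / +2.0000)
    (0,3) via x @ 0.5312  # hit
  → r_3 = 0.5312

ranges = [2.9329, 0.9469, 0.5312]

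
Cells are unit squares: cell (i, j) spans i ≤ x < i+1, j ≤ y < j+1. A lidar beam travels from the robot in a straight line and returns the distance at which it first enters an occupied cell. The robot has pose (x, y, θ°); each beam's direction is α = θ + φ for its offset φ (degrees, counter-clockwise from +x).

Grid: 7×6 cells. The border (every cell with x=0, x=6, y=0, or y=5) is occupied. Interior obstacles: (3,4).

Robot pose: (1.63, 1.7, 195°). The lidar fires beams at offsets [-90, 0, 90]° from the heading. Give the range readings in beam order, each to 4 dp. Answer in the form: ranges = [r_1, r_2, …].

beam 1: φ=-90°, α=105°
  d=(-0.2588,0.9659)  start (1,1)  tX=2.4341 tY=0.3106  stride 1/|dx|=3.8637 1/|dy|=1.0353
    cross y-line → (1,2), t=0.3106
    cross y-line → (1,3), t=1.3459
    cross y-line → (1,4), t=2.3811
    cross x-line → (0,4), t=2.4341 (wall)
  → r_1 = 2.4341
beam 2: φ=0°, α=195°
  d=(-0.9659,-0.2588)  start (1,1)  tX=0.6522 tY=2.7046  stride 1/|dx|=1.0353 1/|dy|=3.8637
    cross x-line → (0,1), t=0.6522 (wall)
  → r_2 = 0.6522
beam 3: φ=90°, α=285°
  d=(0.2588,-0.9659)  start (1,1)  tX=1.4296 tY=0.7247  stride 1/|dx|=3.8637 1/|dy|=1.0353
    cross y-line → (1,0), t=0.7247 (wall)
  → r_3 = 0.7247

ranges = [2.4341, 0.6522, 0.7247]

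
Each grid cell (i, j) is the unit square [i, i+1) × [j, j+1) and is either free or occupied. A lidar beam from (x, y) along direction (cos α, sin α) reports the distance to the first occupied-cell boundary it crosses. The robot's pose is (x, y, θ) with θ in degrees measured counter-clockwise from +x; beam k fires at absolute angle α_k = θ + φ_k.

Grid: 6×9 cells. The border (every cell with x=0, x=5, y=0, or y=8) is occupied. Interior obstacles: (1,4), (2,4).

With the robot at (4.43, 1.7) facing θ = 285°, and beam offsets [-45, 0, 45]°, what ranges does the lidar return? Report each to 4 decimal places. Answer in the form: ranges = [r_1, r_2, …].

ranges = [0.8083, 0.7247, 0.6582]

beam 1: φ=-45°, α=240°
  d=(-0.5000,-0.8660)  start (4,1)  tX=0.8600 tY=0.8083  stride 1/|dx|=2.0000 1/|dy|=1.1547
    cross y-line → (4,0), t=0.8083 (wall)
  → r_1 = 0.8083
beam 2: φ=0°, α=285°
  d=(0.2588,-0.9659)  start (4,1)  tX=2.2023 tY=0.7247  stride 1/|dx|=3.8637 1/|dy|=1.0353
    cross y-line → (4,0), t=0.7247 (wall)
  → r_2 = 0.7247
beam 3: φ=45°, α=330°
  d=(0.8660,-0.5000)  start (4,1)  tX=0.6582 tY=1.4000  stride 1/|dx|=1.1547 1/|dy|=2.0000
    cross x-line → (5,1), t=0.6582 (wall)
  → r_3 = 0.6582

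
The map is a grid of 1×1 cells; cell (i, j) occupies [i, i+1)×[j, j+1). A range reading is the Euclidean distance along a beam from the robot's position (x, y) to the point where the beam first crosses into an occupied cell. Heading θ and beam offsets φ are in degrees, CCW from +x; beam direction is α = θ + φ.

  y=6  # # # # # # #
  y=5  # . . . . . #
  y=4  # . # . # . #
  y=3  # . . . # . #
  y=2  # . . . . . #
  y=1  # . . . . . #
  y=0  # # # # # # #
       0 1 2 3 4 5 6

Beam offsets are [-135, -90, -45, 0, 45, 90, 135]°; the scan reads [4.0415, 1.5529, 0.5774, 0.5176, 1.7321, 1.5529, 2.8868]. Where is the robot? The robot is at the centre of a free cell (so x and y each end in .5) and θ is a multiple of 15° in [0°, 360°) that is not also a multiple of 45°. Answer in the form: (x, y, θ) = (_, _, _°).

(x, y, θ) = (2.5, 3.5, 105°)

Candidates: 22 free-cell centres × 16 headings = 352 poses. Raycast each; keep the one whose scan matches to 4 dp.
  (1.5, 5.5, 210°): beam 1 = 0.5176 ≠ 4.0415 ✗
  (3.5, 2.5, 75°): beam 1 = 1.7321 ≠ 4.0415 ✗
  (4.5, 2.5, 30°): beam 1 = 1.5529 ≠ 4.0415 ✗
  (1.5, 5.5, 255°): beam 1 = 0.5774 ≠ 4.0415 ✗
  (3.5, 2.5, 60°): beam 1 = 1.5529 ≠ 4.0415 ✗
  …
  (2.5, 3.5, 105°): r_1=4.0415, r_2=1.5529, r_3=0.5774, r_4=0.5176, r_5=1.7321, r_6=1.5529, r_7=2.8868 — all match ✓
Only this pose fits every beam.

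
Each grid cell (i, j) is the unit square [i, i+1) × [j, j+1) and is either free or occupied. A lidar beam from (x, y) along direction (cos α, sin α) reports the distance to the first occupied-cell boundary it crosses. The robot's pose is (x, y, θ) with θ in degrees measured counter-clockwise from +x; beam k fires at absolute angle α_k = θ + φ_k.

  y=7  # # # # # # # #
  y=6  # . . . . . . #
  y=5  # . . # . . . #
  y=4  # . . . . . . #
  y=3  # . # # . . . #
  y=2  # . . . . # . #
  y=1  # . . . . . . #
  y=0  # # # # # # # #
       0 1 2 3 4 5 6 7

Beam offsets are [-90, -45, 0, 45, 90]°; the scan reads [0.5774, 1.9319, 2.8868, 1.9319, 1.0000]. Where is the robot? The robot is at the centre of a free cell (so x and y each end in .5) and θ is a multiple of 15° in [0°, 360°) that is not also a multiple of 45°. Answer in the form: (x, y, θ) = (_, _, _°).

(x, y, θ) = (1.5, 6.5, 300°)

Enumerate (i+0.5, j+0.5, θ) over the 32 free cells and 16 admissible headings. For each, cast all 5 beams and compare to the given ranges.
  (6.5, 5.5, 195°): beam 1 = 1.5529 ≠ 0.5774 ✗
  (1.5, 5.5, 165°): beam 1 = 1.5529 ≠ 0.5774 ✗
  (3.5, 4.5, 15°): beam 1 = 0.5176 ≠ 0.5774 ✗
  (1.5, 4.5, 345°): beam 1 = 1.9319 ≠ 0.5774 ✗
  …
  (1.5, 6.5, 300°): r_1=0.5774, r_2=1.9319, r_3=2.8868, r_4=1.9319, r_5=1.0000 — all match ✓
Only this pose fits every beam.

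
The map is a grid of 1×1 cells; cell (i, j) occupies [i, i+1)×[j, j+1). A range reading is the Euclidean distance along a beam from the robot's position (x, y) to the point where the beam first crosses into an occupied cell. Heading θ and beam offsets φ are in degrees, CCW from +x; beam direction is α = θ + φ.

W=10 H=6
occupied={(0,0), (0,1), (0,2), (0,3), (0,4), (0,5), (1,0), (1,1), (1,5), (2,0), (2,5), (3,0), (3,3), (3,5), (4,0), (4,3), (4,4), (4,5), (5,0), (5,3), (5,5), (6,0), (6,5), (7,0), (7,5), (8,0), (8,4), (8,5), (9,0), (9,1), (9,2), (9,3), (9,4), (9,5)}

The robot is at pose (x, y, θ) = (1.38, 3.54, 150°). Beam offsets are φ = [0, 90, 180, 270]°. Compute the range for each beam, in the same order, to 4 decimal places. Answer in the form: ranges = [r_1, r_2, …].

beam 1: φ=0°, α=150°
  dir = (cos 150°, sin 150°) = (-0.8660, 0.5000); from cell (1,3)
  next x-line at t=0.4388, next y-line at t=0.9200; Δt_x=1.1547, Δt_y=2.0000
    x: enter (0,3) at t=0.4388 ← occupied
  → r_1 = 0.4388
beam 2: φ=90°, α=240°
  dir = (cos 240°, sin 240°) = (-0.5000, -0.8660); from cell (1,3)
  next x-line at t=0.7600, next y-line at t=0.6235; Δt_x=2.0000, Δt_y=1.1547
    y: enter (1,2) at t=0.6235
    x: enter (0,2) at t=0.7600 ← occupied
  → r_2 = 0.7600
beam 3: φ=180°, α=330°
  dir = (cos 330°, sin 330°) = (0.8660, -0.5000); from cell (1,3)
  next x-line at t=0.7159, next y-line at t=1.0800; Δt_x=1.1547, Δt_y=2.0000
    x: enter (2,3) at t=0.7159
    y: enter (2,2) at t=1.0800
    x: enter (3,2) at t=1.8706
    x: enter (4,2) at t=3.0253
    y: enter (4,1) at t=3.0800
    x: enter (5,1) at t=4.1800
    y: enter (5,0) at t=5.0800 ← occupied
  → r_3 = 5.0800
beam 4: φ=270°, α=60°
  dir = (cos 60°, sin 60°) = (0.5000, 0.8660); from cell (1,3)
  next x-line at t=1.2400, next y-line at t=0.5312; Δt_x=2.0000, Δt_y=1.1547
    y: enter (1,4) at t=0.5312
    x: enter (2,4) at t=1.2400
    y: enter (2,5) at t=1.6859 ← occupied
  → r_4 = 1.6859

ranges = [0.4388, 0.7600, 5.0800, 1.6859]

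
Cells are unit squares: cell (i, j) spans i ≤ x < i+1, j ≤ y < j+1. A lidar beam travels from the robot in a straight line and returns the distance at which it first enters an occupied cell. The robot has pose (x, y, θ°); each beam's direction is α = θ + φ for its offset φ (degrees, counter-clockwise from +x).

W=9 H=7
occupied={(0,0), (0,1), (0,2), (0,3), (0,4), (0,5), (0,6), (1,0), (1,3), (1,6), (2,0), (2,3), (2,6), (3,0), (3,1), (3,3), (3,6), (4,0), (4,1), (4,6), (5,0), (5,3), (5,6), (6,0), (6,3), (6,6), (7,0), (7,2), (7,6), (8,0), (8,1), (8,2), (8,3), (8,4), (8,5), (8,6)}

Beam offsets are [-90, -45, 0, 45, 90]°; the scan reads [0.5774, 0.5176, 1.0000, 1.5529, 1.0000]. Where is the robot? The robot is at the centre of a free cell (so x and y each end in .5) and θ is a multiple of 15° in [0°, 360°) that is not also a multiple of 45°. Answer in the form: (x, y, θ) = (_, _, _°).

(x, y, θ) = (6.5, 1.5, 330°)

Candidates: 27 free-cell centres × 16 headings = 432 poses. Raycast each; keep the one whose scan matches to 4 dp.
  (6.5, 1.5, 195°): beam 1 = 1.5529 ≠ 0.5774 ✗
  (4.5, 2.5, 345°): beam 1 = 0.5176 ≠ 0.5774 ✗
  (2.5, 4.5, 150°): beam 1 = 1.7321 ≠ 0.5774 ✗
  (4.5, 2.5, 285°): beam 1 = 3.6235 ≠ 0.5774 ✗
  …
  (6.5, 1.5, 330°): r_1=0.5774, r_2=0.5176, r_3=1.0000, r_4=1.5529, r_5=1.0000 — all match ✓
Only this pose fits every beam.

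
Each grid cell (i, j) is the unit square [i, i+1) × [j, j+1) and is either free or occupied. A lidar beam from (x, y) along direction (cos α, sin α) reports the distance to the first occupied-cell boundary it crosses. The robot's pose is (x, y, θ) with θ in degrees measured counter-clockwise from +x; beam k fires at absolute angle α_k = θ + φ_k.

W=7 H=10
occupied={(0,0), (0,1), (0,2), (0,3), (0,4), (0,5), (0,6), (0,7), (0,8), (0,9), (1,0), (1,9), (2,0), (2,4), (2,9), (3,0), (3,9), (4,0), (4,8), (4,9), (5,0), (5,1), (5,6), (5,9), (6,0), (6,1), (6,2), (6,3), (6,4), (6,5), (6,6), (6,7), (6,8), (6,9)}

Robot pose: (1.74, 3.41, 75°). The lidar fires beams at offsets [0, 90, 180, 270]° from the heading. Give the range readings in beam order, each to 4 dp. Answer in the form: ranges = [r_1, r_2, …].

ranges = [1.0046, 0.7661, 2.4950, 4.4103]

beam 1: φ=0°, α=75°
  direction (0.2588, 0.9659); cell (1,3); t to first gridline: x 1.0046, y 0.6108 (then +3.8637 / +1.0353)
    (1,4) via y @ 0.6108
    (2,4) via x @ 1.0046  # hit
  → r_1 = 1.0046
beam 2: φ=90°, α=165°
  direction (-0.9659, 0.2588); cell (1,3); t to first gridline: x 0.7661, y 2.2796 (then +1.0353 / +3.8637)
    (0,3) via x @ 0.7661  # hit
  → r_2 = 0.7661
beam 3: φ=180°, α=255°
  direction (-0.2588, -0.9659); cell (1,3); t to first gridline: x 2.8591, y 0.4245 (then +3.8637 / +1.0353)
    (1,2) via y @ 0.4245
    (1,1) via y @ 1.4597
    (1,0) via y @ 2.4950  # hit
  → r_3 = 2.4950
beam 4: φ=270°, α=345°
  direction (0.9659, -0.2588); cell (1,3); t to first gridline: x 0.2692, y 1.5841 (then +1.0353 / +3.8637)
    (2,3) via x @ 0.2692
    (3,3) via x @ 1.3044
    (3,2) via y @ 1.5841
    (4,2) via x @ 2.3397
    (5,2) via x @ 3.3750
    (6,2) via x @ 4.4103  # hit
  → r_4 = 4.4103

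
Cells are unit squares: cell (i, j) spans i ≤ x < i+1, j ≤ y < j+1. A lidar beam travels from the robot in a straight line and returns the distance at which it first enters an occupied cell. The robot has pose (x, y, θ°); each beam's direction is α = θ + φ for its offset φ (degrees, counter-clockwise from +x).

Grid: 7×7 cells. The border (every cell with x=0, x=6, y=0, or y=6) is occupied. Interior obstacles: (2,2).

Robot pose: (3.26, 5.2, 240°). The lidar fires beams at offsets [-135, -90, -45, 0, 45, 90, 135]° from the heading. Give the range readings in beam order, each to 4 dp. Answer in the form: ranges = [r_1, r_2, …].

ranges = [0.8282, 1.6000, 2.3397, 4.5200, 4.3482, 3.1639, 2.8367]

beam 1: φ=-135°, α=105°
  cosα=-0.2588 sinα=0.9659 | (3,5) | tMaxX 1.0046 tMaxY 0.8282 | tΔX 3.8637 tΔY 1.0353
    t=0.8282 [y] (3,6) — stop
  → r_1 = 0.8282
beam 2: φ=-90°, α=150°
  cosα=-0.8660 sinα=0.5000 | (3,5) | tMaxX 0.3002 tMaxY 1.6000 | tΔX 1.1547 tΔY 2.0000
    t=0.3002 [x] (2,5)
    t=1.4549 [x] (1,5)
    t=1.6000 [y] (1,6) — stop
  → r_2 = 1.6000
beam 3: φ=-45°, α=195°
  cosα=-0.9659 sinα=-0.2588 | (3,5) | tMaxX 0.2692 tMaxY 0.7727 | tΔX 1.0353 tΔY 3.8637
    t=0.2692 [x] (2,5)
    t=0.7727 [y] (2,4)
    t=1.3044 [x] (1,4)
    t=2.3397 [x] (0,4) — stop
  → r_3 = 2.3397
beam 4: φ=0°, α=240°
  cosα=-0.5000 sinα=-0.8660 | (3,5) | tMaxX 0.5200 tMaxY 0.2309 | tΔX 2.0000 tΔY 1.1547
    t=0.2309 [y] (3,4)
    t=0.5200 [x] (2,4)
    t=1.3856 [y] (2,3)
    t=2.5200 [x] (1,3)
    t=2.5403 [y] (1,2)
    t=3.6950 [y] (1,1)
    t=4.5200 [x] (0,1) — stop
  → r_4 = 4.5200
beam 5: φ=45°, α=285°
  cosα=0.2588 sinα=-0.9659 | (3,5) | tMaxX 2.8591 tMaxY 0.2071 | tΔX 3.8637 tΔY 1.0353
    t=0.2071 [y] (3,4)
    t=1.2423 [y] (3,3)
    t=2.2776 [y] (3,2)
    t=2.8591 [x] (4,2)
    t=3.3129 [y] (4,1)
    t=4.3482 [y] (4,0) — stop
  → r_5 = 4.3482
beam 6: φ=90°, α=330°
  cosα=0.8660 sinα=-0.5000 | (3,5) | tMaxX 0.8545 tMaxY 0.4000 | tΔX 1.1547 tΔY 2.0000
    t=0.4000 [y] (3,4)
    t=0.8545 [x] (4,4)
    t=2.0092 [x] (5,4)
    t=2.4000 [y] (5,3)
    t=3.1639 [x] (6,3) — stop
  → r_6 = 3.1639
beam 7: φ=135°, α=15°
  cosα=0.9659 sinα=0.2588 | (3,5) | tMaxX 0.7661 tMaxY 3.0910 | tΔX 1.0353 tΔY 3.8637
    t=0.7661 [x] (4,5)
    t=1.8014 [x] (5,5)
    t=2.8367 [x] (6,5) — stop
  → r_7 = 2.8367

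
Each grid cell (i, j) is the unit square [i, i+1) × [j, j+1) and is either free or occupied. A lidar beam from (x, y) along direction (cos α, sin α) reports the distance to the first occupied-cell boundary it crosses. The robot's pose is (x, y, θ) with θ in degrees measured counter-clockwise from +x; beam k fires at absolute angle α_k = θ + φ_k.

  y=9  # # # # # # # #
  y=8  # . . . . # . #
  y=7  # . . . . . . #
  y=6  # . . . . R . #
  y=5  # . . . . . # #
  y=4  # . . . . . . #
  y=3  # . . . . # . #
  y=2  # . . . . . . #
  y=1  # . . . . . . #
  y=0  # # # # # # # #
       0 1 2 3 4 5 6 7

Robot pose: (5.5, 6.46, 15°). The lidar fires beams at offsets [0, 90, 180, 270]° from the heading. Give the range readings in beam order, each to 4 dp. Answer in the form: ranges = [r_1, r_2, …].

beam 1: φ=0°, α=15°
  direction (0.9659, 0.2588); cell (5,6); t to first gridline: x 0.5176, y 2.0864 (then +1.0353 / +3.8637)
    (6,6) via x @ 0.5176
    (7,6) via x @ 1.5529  # hit
  → r_1 = 1.5529
beam 2: φ=90°, α=105°
  direction (-0.2588, 0.9659); cell (5,6); t to first gridline: x 1.9319, y 0.5590 (then +3.8637 / +1.0353)
    (5,7) via y @ 0.5590
    (5,8) via y @ 1.5943  # hit
  → r_2 = 1.5943
beam 3: φ=180°, α=195°
  direction (-0.9659, -0.2588); cell (5,6); t to first gridline: x 0.5176, y 1.7773 (then +1.0353 / +3.8637)
    (4,6) via x @ 0.5176
    (3,6) via x @ 1.5529
    (3,5) via y @ 1.7773
    (2,5) via x @ 2.5882
    (1,5) via x @ 3.6235
    (0,5) via x @ 4.6587  # hit
  → r_3 = 4.6587
beam 4: φ=270°, α=285°
  direction (0.2588, -0.9659); cell (5,6); t to first gridline: x 1.9319, y 0.4762 (then +3.8637 / +1.0353)
    (5,5) via y @ 0.4762
    (5,4) via y @ 1.5115
    (6,4) via x @ 1.9319
    (6,3) via y @ 2.5468
    (6,2) via y @ 3.5821
    (6,1) via y @ 4.6173
    (6,0) via y @ 5.6526  # hit
  → r_4 = 5.6526

ranges = [1.5529, 1.5943, 4.6587, 5.6526]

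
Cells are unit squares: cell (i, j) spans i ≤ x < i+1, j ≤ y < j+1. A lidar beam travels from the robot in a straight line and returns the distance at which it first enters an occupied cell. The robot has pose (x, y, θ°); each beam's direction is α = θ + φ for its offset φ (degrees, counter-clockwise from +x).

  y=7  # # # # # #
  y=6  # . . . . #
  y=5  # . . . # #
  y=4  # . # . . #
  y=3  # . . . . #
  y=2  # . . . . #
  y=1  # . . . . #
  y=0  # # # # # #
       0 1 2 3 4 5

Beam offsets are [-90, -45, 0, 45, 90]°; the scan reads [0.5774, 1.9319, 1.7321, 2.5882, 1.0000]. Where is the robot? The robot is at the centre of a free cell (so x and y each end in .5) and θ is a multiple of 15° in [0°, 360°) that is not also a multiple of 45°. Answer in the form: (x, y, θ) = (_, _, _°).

(x, y, θ) = (1.5, 6.5, 300°)

The pose lattice has 22·16 = 352 candidates. Test each by forward raycasting.
  (2.5, 3.5, 210°): beam 2 = 1.5529 ≠ 1.9319 ✗
  (3.5, 2.5, 195°): beam 1 = 1.9319 ≠ 0.5774 ✗
  (3.5, 5.5, 75°): beam 1 = 0.5176 ≠ 0.5774 ✗
  …
  (1.5, 6.5, 300°): r_1=0.5774, r_2=1.9319, r_3=1.7321, r_4=2.5882, r_5=1.0000 — all match ✓
Unique over the lattice → pose = (1.5, 6.5, 300°).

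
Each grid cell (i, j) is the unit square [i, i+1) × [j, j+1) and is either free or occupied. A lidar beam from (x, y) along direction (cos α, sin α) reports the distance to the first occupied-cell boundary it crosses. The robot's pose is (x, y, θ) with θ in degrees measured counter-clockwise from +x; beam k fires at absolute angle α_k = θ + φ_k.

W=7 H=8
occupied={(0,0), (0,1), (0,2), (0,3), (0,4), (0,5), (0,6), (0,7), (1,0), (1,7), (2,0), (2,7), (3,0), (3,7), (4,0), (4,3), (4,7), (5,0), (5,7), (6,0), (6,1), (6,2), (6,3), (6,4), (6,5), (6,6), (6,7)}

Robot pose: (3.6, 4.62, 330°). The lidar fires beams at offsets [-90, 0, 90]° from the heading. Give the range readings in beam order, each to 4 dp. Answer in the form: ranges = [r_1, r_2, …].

beam 1: φ=-90°, α=240°
  cosα=-0.5000 sinα=-0.8660 | (3,4) | tMaxX 1.2000 tMaxY 0.7159 | tΔX 2.0000 tΔY 1.1547
    t=0.7159 [y] (3,3)
    t=1.2000 [x] (2,3)
    t=1.8706 [y] (2,2)
    t=3.0253 [y] (2,1)
    t=3.2000 [x] (1,1)
    t=4.1800 [y] (1,0) — stop
  → r_1 = 4.1800
beam 2: φ=0°, α=330°
  cosα=0.8660 sinα=-0.5000 | (3,4) | tMaxX 0.4619 tMaxY 1.2400 | tΔX 1.1547 tΔY 2.0000
    t=0.4619 [x] (4,4)
    t=1.2400 [y] (4,3) — stop
  → r_2 = 1.2400
beam 3: φ=90°, α=60°
  cosα=0.5000 sinα=0.8660 | (3,4) | tMaxX 0.8000 tMaxY 0.4388 | tΔX 2.0000 tΔY 1.1547
    t=0.4388 [y] (3,5)
    t=0.8000 [x] (4,5)
    t=1.5935 [y] (4,6)
    t=2.7482 [y] (4,7) — stop
  → r_3 = 2.7482

ranges = [4.1800, 1.2400, 2.7482]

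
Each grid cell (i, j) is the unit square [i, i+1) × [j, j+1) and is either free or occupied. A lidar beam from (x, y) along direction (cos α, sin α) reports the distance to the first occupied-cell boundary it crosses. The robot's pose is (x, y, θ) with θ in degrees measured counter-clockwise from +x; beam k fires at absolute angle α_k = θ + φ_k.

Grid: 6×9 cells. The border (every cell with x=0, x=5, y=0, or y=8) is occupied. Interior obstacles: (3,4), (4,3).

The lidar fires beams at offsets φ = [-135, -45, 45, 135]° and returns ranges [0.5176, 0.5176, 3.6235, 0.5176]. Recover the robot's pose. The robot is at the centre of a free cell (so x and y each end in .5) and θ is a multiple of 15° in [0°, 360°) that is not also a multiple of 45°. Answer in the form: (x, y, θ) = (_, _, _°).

(x, y, θ) = (4.5, 4.5, 60°)

Candidates: 26 free-cell centres × 16 headings = 416 poses. Raycast each; keep the one whose scan matches to 4 dp.
  (2.5, 2.5, 195°): beam 1 = 1.7321 ≠ 0.5176 ✗
  (2.5, 2.5, 345°): beam 1 = 1.7321 ≠ 0.5176 ✗
  (1.5, 7.5, 165°): beam 1 = 1.0000 ≠ 0.5176 ✗
  (2.5, 7.5, 300°): beam 1 = 1.5529 ≠ 0.5176 ✗
  (2.5, 6.5, 165°): beam 1 = 2.8868 ≠ 0.5176 ✗
  …
  (4.5, 4.5, 60°): r_1=0.5176, r_2=0.5176, r_3=3.6235, r_4=0.5176 — all match ✓
Unique over the lattice → pose = (4.5, 4.5, 60°).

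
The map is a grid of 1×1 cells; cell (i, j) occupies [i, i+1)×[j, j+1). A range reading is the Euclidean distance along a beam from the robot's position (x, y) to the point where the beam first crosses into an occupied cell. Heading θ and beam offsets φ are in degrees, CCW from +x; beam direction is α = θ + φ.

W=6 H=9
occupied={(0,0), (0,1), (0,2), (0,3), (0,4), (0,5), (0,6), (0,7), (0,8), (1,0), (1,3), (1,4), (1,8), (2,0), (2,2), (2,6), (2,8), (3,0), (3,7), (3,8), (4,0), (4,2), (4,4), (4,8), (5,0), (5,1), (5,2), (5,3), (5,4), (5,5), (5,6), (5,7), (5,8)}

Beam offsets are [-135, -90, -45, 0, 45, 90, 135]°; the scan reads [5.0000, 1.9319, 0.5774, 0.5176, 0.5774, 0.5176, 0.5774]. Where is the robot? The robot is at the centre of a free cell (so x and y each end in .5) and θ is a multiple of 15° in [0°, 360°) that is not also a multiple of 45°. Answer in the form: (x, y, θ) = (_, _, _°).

(x, y, θ) = (4.5, 7.5, 15°)

Enumerate (i+0.5, j+0.5, θ) over the 21 free cells and 16 admissible headings. For each, cast all 7 beams and compare to the given ranges.
  (4.5, 3.5, 210°): beam 1 = 0.5176 ≠ 5.0000 ✗
  (2.5, 7.5, 285°): beam 1 = 1.0000 ≠ 5.0000 ✗
  (4.5, 6.5, 120°): beam 1 = 0.5176 ≠ 5.0000 ✗
  …
  (4.5, 7.5, 15°): r_1=5.0000, r_2=1.9319, r_3=0.5774, r_4=0.5176, r_5=0.5774, r_6=0.5176, r_7=0.5774 — all match ✓
Only this pose fits every beam.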